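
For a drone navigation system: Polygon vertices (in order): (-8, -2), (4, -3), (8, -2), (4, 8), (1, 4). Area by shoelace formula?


Shoelace sum: ((-8)*(-3) - 4*(-2)) + (4*(-2) - 8*(-3)) + (8*8 - 4*(-2)) + (4*4 - 1*8) + (1*(-2) - (-8)*4)
= 158
Area = |158|/2 = 79

79


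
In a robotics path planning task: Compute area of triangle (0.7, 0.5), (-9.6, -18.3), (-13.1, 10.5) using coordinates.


Area = |x_A(y_B-y_C) + x_B(y_C-y_A) + x_C(y_A-y_B)|/2
= |(-20.16) + (-96) + (-246.28)|/2
= 362.44/2 = 181.22

181.22


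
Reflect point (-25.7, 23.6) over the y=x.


Reflection over y=x: (x,y) -> (y,x)
(-25.7, 23.6) -> (23.6, -25.7)

(23.6, -25.7)


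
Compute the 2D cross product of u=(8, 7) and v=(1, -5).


u x v = u_x*v_y - u_y*v_x = 8*(-5) - 7*1
= (-40) - 7 = -47

-47


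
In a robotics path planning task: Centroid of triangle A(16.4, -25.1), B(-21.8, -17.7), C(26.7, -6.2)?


Centroid = ((x_A+x_B+x_C)/3, (y_A+y_B+y_C)/3)
= ((16.4+(-21.8)+26.7)/3, ((-25.1)+(-17.7)+(-6.2))/3)
= (7.1, -16.3333)

(7.1, -16.3333)


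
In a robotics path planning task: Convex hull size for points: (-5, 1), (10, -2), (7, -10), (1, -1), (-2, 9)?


Convex hull vertices (CCW): (-5, 1), (7, -10), (10, -2), (-2, 9)
Count = 4

4


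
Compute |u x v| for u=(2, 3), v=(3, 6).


|u x v| = |2*6 - 3*3|
= |12 - 9| = 3

3


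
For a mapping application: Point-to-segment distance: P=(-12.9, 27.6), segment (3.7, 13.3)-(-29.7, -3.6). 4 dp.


Project P onto AB: t = 0.2232 (clamped to [0,1])
Closest point on segment: (-3.7556, 9.5276)
Distance: 20.2542

20.2542


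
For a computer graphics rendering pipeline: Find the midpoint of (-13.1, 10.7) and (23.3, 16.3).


M = (((-13.1)+23.3)/2, (10.7+16.3)/2)
= (5.1, 13.5)

(5.1, 13.5)


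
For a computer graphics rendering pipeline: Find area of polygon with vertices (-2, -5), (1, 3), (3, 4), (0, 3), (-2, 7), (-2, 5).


Shoelace sum: ((-2)*3 - 1*(-5)) + (1*4 - 3*3) + (3*3 - 0*4) + (0*7 - (-2)*3) + ((-2)*5 - (-2)*7) + ((-2)*(-5) - (-2)*5)
= 33
Area = |33|/2 = 16.5

16.5


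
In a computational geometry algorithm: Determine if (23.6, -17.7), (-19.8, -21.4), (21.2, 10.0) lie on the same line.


Cross product: ((-19.8)-23.6)*(10-(-17.7)) - ((-21.4)-(-17.7))*(21.2-23.6)
= -1211.06

No, not collinear


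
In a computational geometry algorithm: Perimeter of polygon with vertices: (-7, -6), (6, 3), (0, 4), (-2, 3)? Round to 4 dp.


Sides: (-7, -6)->(6, 3): sqrt(250) = 15.811388, (6, 3)->(0, 4): sqrt(37) = 6.082763, (0, 4)->(-2, 3): sqrt(5) = 2.236068, (-2, 3)->(-7, -6): sqrt(106) = 10.29563
Sum = 34.425849
Perimeter = 34.4258

34.4258


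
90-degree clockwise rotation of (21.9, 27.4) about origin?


90° CW: (x,y) -> (y, -x)
(21.9,27.4) -> (27.4, -21.9)

(27.4, -21.9)


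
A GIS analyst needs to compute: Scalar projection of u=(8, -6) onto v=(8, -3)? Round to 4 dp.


u.v = 82, |v| = sqrt(73) = 8.544
Scalar projection = u.v / |v| = 82 / sqrt(73) = 9.5974

9.5974


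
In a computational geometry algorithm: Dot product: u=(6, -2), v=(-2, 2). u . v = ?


u . v = u_x*v_x + u_y*v_y = 6*(-2) + (-2)*2
= (-12) + (-4) = -16

-16


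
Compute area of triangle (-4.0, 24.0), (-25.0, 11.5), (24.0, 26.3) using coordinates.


Area = |x_A(y_B-y_C) + x_B(y_C-y_A) + x_C(y_A-y_B)|/2
= |59.2 + (-57.5) + 300|/2
= 301.7/2 = 150.85

150.85


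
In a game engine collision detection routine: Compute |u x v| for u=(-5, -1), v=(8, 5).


|u x v| = |(-5)*5 - (-1)*8|
= |(-25) - (-8)| = 17

17


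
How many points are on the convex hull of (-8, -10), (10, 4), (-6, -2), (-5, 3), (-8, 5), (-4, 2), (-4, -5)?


Convex hull vertices (CCW): (-8, -10), (10, 4), (-8, 5)
Count = 3

3


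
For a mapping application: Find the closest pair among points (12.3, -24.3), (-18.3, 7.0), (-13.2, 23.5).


d(P0,P1) = 43.7727, d(P0,P2) = 54.1765, d(P1,P2) = 17.2702
Closest: P1 and P2

Closest pair: (-18.3, 7.0) and (-13.2, 23.5), distance = 17.2702


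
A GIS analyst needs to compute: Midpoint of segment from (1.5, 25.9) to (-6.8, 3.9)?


M = ((1.5+(-6.8))/2, (25.9+3.9)/2)
= (-2.65, 14.9)

(-2.65, 14.9)


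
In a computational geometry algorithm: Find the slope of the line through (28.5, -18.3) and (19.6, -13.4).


slope = (y2-y1)/(x2-x1) = ((-13.4)-(-18.3))/(19.6-28.5) = 4.9/(-8.9) = -0.5506

-0.5506


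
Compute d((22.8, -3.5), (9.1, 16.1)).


dx=-13.7, dy=19.6
d^2 = (-13.7)^2 + 19.6^2 = 571.85
d = sqrt(571.85) = 23.9134

23.9134


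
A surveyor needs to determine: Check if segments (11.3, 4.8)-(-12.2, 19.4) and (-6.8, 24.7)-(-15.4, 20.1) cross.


Cross products: d1=254.4, d2=20.74, d3=-203.39, d4=30.27
d1*d2 < 0 and d3*d4 < 0? no

No, they don't intersect


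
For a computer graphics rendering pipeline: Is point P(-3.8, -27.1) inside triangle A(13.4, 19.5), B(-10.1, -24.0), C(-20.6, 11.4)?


Cross products: AB x AP = 346.9, BC x BP = -190.47, CA x CP = -1445.08
All same sign? no

No, outside


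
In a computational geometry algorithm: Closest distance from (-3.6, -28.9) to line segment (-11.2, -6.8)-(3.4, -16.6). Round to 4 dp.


Project P onto AB: t = 1 (clamped to [0,1])
Closest point on segment: (3.4, -16.6)
Distance: 14.1524

14.1524


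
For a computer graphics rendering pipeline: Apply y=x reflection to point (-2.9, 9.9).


Reflection over y=x: (x,y) -> (y,x)
(-2.9, 9.9) -> (9.9, -2.9)

(9.9, -2.9)


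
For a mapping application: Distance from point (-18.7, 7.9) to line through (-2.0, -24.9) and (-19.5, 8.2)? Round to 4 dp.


|cross product| = 21.23
|line direction| = sqrt(1401.86) = 37.4414
Distance = 21.23/sqrt(1401.86) = 0.567

0.567


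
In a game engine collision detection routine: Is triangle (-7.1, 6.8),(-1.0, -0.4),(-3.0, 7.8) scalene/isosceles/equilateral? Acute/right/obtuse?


Side lengths squared: AB^2=89.05, BC^2=71.24, CA^2=17.81
Sorted: [17.81, 71.24, 89.05]
By sides: Scalene, By angles: Right

Scalene, Right


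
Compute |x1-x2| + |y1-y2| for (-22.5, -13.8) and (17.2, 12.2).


|(-22.5)-17.2| + |(-13.8)-12.2| = 39.7 + 26 = 65.7

65.7


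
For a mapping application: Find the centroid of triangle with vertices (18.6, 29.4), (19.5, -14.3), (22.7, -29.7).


Centroid = ((x_A+x_B+x_C)/3, (y_A+y_B+y_C)/3)
= ((18.6+19.5+22.7)/3, (29.4+(-14.3)+(-29.7))/3)
= (20.2667, -4.8667)

(20.2667, -4.8667)


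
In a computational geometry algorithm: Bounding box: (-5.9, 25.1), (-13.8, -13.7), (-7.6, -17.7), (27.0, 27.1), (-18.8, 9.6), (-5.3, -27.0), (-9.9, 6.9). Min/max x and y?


x range: [-18.8, 27]
y range: [-27, 27.1]
Bounding box: (-18.8,-27) to (27,27.1)

(-18.8,-27) to (27,27.1)


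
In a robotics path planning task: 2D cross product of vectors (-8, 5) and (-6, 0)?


u x v = u_x*v_y - u_y*v_x = (-8)*0 - 5*(-6)
= 0 - (-30) = 30

30


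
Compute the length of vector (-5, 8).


|u| = sqrt((-5)^2 + 8^2) = sqrt(89) = 9.434

9.434


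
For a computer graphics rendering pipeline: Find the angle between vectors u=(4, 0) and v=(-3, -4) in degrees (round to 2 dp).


u.v = -12, |u| = sqrt(16) = 4, |v| = sqrt(25) = 5
cos(theta) = u.v/(|u||v|) = -12/sqrt(400) = -0.6
theta = acos(-0.6) = 126.87 degrees

126.87 degrees


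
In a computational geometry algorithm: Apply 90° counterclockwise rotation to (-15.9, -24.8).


90° CCW: (x,y) -> (-y, x)
(-15.9,-24.8) -> (24.8, -15.9)

(24.8, -15.9)


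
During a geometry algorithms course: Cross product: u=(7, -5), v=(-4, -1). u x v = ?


u x v = u_x*v_y - u_y*v_x = 7*(-1) - (-5)*(-4)
= (-7) - 20 = -27

-27


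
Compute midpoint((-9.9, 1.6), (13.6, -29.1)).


M = (((-9.9)+13.6)/2, (1.6+(-29.1))/2)
= (1.85, -13.75)

(1.85, -13.75)


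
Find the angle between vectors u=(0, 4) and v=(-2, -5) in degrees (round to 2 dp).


u.v = -20, |u| = sqrt(16) = 4, |v| = sqrt(29) = 5.3852
cos(theta) = u.v/(|u||v|) = -20/sqrt(464) = -0.928477
theta = acos(-0.928477) = 158.2 degrees

158.2 degrees


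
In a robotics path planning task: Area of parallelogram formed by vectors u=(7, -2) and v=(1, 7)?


|u x v| = |7*7 - (-2)*1|
= |49 - (-2)| = 51

51


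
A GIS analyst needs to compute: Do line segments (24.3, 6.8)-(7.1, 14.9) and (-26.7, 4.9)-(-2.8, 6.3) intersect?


Cross products: d1=-25.99, d2=191.68, d3=445.78, d4=228.11
d1*d2 < 0 and d3*d4 < 0? no

No, they don't intersect


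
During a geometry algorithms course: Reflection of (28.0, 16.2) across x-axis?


Reflection over x-axis: (x,y) -> (x,-y)
(28, 16.2) -> (28, -16.2)

(28, -16.2)


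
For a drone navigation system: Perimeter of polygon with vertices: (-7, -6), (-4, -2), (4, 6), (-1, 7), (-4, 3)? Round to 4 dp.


Sides: (-7, -6)->(-4, -2): sqrt(25) = 5, (-4, -2)->(4, 6): sqrt(128) = 11.313708, (4, 6)->(-1, 7): sqrt(26) = 5.09902, (-1, 7)->(-4, 3): sqrt(25) = 5, (-4, 3)->(-7, -6): sqrt(90) = 9.486833
Sum = 35.899561
Perimeter = 35.8996

35.8996


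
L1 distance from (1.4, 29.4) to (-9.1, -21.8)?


|1.4-(-9.1)| + |29.4-(-21.8)| = 10.5 + 51.2 = 61.7

61.7


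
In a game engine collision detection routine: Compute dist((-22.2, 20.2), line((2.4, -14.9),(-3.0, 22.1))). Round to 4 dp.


|cross product| = 720.66
|line direction| = sqrt(1398.16) = 37.392
Distance = 720.66/sqrt(1398.16) = 19.2731

19.2731


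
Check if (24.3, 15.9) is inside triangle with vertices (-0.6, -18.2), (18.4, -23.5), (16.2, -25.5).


Cross products: AB x AP = 779.87, BC x BP = -74.88, CA x CP = -754.65
All same sign? no

No, outside


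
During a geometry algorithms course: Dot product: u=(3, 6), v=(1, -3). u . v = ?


u . v = u_x*v_x + u_y*v_y = 3*1 + 6*(-3)
= 3 + (-18) = -15

-15


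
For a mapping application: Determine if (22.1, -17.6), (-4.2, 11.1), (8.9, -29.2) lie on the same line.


Cross product: ((-4.2)-22.1)*((-29.2)-(-17.6)) - (11.1-(-17.6))*(8.9-22.1)
= 683.92

No, not collinear


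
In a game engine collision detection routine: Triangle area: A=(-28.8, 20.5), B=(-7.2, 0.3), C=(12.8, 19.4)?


Area = |x_A(y_B-y_C) + x_B(y_C-y_A) + x_C(y_A-y_B)|/2
= |550.08 + 7.92 + 258.56|/2
= 816.56/2 = 408.28

408.28


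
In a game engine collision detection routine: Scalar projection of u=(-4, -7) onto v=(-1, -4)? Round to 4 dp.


u.v = 32, |v| = sqrt(17) = 4.1231
Scalar projection = u.v / |v| = 32 / sqrt(17) = 7.7611

7.7611


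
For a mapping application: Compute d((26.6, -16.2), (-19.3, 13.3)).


dx=-45.9, dy=29.5
d^2 = (-45.9)^2 + 29.5^2 = 2977.06
d = sqrt(2977.06) = 54.5624

54.5624


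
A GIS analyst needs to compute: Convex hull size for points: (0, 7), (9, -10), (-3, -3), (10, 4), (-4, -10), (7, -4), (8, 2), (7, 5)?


Convex hull vertices (CCW): (-4, -10), (9, -10), (10, 4), (7, 5), (0, 7), (-3, -3)
Count = 6

6


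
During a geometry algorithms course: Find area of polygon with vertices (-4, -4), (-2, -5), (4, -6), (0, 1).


Shoelace sum: ((-4)*(-5) - (-2)*(-4)) + ((-2)*(-6) - 4*(-5)) + (4*1 - 0*(-6)) + (0*(-4) - (-4)*1)
= 52
Area = |52|/2 = 26

26


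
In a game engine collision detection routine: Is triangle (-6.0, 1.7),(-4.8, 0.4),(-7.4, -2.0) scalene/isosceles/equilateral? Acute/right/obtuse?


Side lengths squared: AB^2=3.13, BC^2=12.52, CA^2=15.65
Sorted: [3.13, 12.52, 15.65]
By sides: Scalene, By angles: Right

Scalene, Right


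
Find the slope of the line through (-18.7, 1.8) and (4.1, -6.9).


slope = (y2-y1)/(x2-x1) = ((-6.9)-1.8)/(4.1-(-18.7)) = (-8.7)/22.8 = -0.3816

-0.3816


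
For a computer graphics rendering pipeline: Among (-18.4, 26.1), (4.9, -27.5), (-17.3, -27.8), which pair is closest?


d(P0,P1) = 58.4453, d(P0,P2) = 53.9112, d(P1,P2) = 22.202
Closest: P1 and P2

Closest pair: (4.9, -27.5) and (-17.3, -27.8), distance = 22.202


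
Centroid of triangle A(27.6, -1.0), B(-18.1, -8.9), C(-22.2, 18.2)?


Centroid = ((x_A+x_B+x_C)/3, (y_A+y_B+y_C)/3)
= ((27.6+(-18.1)+(-22.2))/3, ((-1)+(-8.9)+18.2)/3)
= (-4.2333, 2.7667)

(-4.2333, 2.7667)


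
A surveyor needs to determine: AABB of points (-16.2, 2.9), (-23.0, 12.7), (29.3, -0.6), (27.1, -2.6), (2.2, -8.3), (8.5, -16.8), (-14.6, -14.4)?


x range: [-23, 29.3]
y range: [-16.8, 12.7]
Bounding box: (-23,-16.8) to (29.3,12.7)

(-23,-16.8) to (29.3,12.7)


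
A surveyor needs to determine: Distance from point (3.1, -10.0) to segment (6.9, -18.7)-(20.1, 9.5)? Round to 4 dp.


Project P onto AB: t = 0.2013 (clamped to [0,1])
Closest point on segment: (9.5575, -13.0227)
Distance: 7.1299

7.1299


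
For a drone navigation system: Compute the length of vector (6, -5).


|u| = sqrt(6^2 + (-5)^2) = sqrt(61) = 7.8102

7.8102


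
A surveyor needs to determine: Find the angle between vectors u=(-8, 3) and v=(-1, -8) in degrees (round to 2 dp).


u.v = -16, |u| = sqrt(73) = 8.544, |v| = sqrt(65) = 8.0623
cos(theta) = u.v/(|u||v|) = -16/sqrt(4745) = -0.232275
theta = acos(-0.232275) = 103.43 degrees

103.43 degrees


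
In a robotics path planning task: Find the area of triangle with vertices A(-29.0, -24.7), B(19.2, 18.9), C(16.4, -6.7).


Area = |x_A(y_B-y_C) + x_B(y_C-y_A) + x_C(y_A-y_B)|/2
= |(-742.4) + 345.6 + (-715.04)|/2
= 1111.84/2 = 555.92

555.92


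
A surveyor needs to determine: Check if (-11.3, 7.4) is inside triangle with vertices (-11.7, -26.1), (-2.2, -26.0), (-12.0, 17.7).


Cross products: AB x AP = 318.21, BC x BP = 70.35, CA x CP = 27.57
All same sign? yes

Yes, inside


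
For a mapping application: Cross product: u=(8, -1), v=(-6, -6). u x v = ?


u x v = u_x*v_y - u_y*v_x = 8*(-6) - (-1)*(-6)
= (-48) - 6 = -54

-54


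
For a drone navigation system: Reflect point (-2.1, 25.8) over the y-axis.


Reflection over y-axis: (x,y) -> (-x,y)
(-2.1, 25.8) -> (2.1, 25.8)

(2.1, 25.8)


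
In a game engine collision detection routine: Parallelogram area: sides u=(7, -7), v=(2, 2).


|u x v| = |7*2 - (-7)*2|
= |14 - (-14)| = 28

28


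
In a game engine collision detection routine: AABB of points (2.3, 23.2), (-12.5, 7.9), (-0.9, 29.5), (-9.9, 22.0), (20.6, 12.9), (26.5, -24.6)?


x range: [-12.5, 26.5]
y range: [-24.6, 29.5]
Bounding box: (-12.5,-24.6) to (26.5,29.5)

(-12.5,-24.6) to (26.5,29.5)


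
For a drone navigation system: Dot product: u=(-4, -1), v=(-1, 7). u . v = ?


u . v = u_x*v_x + u_y*v_y = (-4)*(-1) + (-1)*7
= 4 + (-7) = -3

-3


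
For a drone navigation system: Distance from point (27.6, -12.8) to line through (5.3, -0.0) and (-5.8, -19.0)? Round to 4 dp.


|cross product| = 565.78
|line direction| = sqrt(484.21) = 22.0048
Distance = 565.78/sqrt(484.21) = 25.7117

25.7117


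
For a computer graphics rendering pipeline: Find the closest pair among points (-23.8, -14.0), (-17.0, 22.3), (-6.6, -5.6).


d(P0,P1) = 36.9314, d(P0,P2) = 19.1416, d(P1,P2) = 29.7753
Closest: P0 and P2

Closest pair: (-23.8, -14.0) and (-6.6, -5.6), distance = 19.1416


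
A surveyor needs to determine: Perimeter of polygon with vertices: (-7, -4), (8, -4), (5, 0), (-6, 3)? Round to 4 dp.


Sides: (-7, -4)->(8, -4): sqrt(225) = 15, (8, -4)->(5, 0): sqrt(25) = 5, (5, 0)->(-6, 3): sqrt(130) = 11.401754, (-6, 3)->(-7, -4): sqrt(50) = 7.071068
Sum = 38.472822
Perimeter = 38.4728

38.4728


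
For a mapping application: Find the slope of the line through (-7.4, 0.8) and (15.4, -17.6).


slope = (y2-y1)/(x2-x1) = ((-17.6)-0.8)/(15.4-(-7.4)) = (-18.4)/22.8 = -0.807

-0.807


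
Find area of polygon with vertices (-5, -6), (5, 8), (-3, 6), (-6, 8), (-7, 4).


Shoelace sum: ((-5)*8 - 5*(-6)) + (5*6 - (-3)*8) + ((-3)*8 - (-6)*6) + ((-6)*4 - (-7)*8) + ((-7)*(-6) - (-5)*4)
= 150
Area = |150|/2 = 75

75


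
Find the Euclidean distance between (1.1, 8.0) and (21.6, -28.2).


dx=20.5, dy=-36.2
d^2 = 20.5^2 + (-36.2)^2 = 1730.69
d = sqrt(1730.69) = 41.6016

41.6016


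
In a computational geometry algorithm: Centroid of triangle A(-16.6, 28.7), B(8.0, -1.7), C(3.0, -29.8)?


Centroid = ((x_A+x_B+x_C)/3, (y_A+y_B+y_C)/3)
= (((-16.6)+8+3)/3, (28.7+(-1.7)+(-29.8))/3)
= (-1.8667, -0.9333)

(-1.8667, -0.9333)


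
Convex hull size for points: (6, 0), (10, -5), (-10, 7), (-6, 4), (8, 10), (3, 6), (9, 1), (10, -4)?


Convex hull vertices (CCW): (-10, 7), (-6, 4), (10, -5), (10, -4), (8, 10)
Count = 5

5


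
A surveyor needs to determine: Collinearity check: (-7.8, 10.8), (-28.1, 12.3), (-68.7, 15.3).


Cross product: ((-28.1)-(-7.8))*(15.3-10.8) - (12.3-10.8)*((-68.7)-(-7.8))
= 0

Yes, collinear


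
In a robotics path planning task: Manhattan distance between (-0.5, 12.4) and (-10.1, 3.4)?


|(-0.5)-(-10.1)| + |12.4-3.4| = 9.6 + 9 = 18.6

18.6


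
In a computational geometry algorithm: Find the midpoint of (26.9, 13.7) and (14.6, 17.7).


M = ((26.9+14.6)/2, (13.7+17.7)/2)
= (20.75, 15.7)

(20.75, 15.7)


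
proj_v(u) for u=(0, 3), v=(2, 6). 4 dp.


u.v = 18, |v| = sqrt(40) = 6.3246
Scalar projection = u.v / |v| = 18 / sqrt(40) = 2.846

2.846


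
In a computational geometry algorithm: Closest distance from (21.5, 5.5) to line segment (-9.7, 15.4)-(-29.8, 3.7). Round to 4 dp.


Project P onto AB: t = 0 (clamped to [0,1])
Closest point on segment: (-9.7, 15.4)
Distance: 32.733

32.733


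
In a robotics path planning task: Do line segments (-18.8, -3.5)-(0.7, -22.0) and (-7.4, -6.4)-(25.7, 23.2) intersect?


Cross products: d1=433.43, d2=-756.12, d3=154.35, d4=1343.9
d1*d2 < 0 and d3*d4 < 0? no

No, they don't intersect


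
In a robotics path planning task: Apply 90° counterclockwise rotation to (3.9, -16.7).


90° CCW: (x,y) -> (-y, x)
(3.9,-16.7) -> (16.7, 3.9)

(16.7, 3.9)


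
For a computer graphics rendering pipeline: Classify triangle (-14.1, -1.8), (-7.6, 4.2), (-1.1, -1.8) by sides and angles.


Side lengths squared: AB^2=78.25, BC^2=78.25, CA^2=169
Sorted: [78.25, 78.25, 169]
By sides: Isosceles, By angles: Obtuse

Isosceles, Obtuse


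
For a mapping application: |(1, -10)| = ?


|u| = sqrt(1^2 + (-10)^2) = sqrt(101) = 10.0499

10.0499


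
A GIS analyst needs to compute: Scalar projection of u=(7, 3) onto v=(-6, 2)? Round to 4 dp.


u.v = -36, |v| = sqrt(40) = 6.3246
Scalar projection = u.v / |v| = -36 / sqrt(40) = -5.6921

-5.6921


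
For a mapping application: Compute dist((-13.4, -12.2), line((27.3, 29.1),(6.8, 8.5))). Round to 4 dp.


|cross product| = 8.23
|line direction| = sqrt(844.61) = 29.0622
Distance = 8.23/sqrt(844.61) = 0.2832

0.2832


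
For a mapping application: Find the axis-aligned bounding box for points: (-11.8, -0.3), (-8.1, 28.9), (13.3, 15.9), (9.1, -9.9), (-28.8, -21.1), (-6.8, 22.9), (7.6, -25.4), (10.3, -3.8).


x range: [-28.8, 13.3]
y range: [-25.4, 28.9]
Bounding box: (-28.8,-25.4) to (13.3,28.9)

(-28.8,-25.4) to (13.3,28.9)


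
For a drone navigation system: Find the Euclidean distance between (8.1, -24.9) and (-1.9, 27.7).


dx=-10, dy=52.6
d^2 = (-10)^2 + 52.6^2 = 2866.76
d = sqrt(2866.76) = 53.5421

53.5421


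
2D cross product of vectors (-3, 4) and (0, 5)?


u x v = u_x*v_y - u_y*v_x = (-3)*5 - 4*0
= (-15) - 0 = -15

-15


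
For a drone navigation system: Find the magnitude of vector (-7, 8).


|u| = sqrt((-7)^2 + 8^2) = sqrt(113) = 10.6301

10.6301


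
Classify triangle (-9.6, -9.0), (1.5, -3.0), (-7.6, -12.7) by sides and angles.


Side lengths squared: AB^2=159.21, BC^2=176.9, CA^2=17.69
Sorted: [17.69, 159.21, 176.9]
By sides: Scalene, By angles: Right

Scalene, Right


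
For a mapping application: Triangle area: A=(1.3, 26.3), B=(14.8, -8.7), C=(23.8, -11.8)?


Area = |x_A(y_B-y_C) + x_B(y_C-y_A) + x_C(y_A-y_B)|/2
= |4.03 + (-563.88) + 833|/2
= 273.15/2 = 136.575

136.575


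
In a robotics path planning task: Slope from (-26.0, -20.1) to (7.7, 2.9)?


slope = (y2-y1)/(x2-x1) = (2.9-(-20.1))/(7.7-(-26)) = 23/33.7 = 0.6825

0.6825


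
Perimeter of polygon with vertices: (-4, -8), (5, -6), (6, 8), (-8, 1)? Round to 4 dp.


Sides: (-4, -8)->(5, -6): sqrt(85) = 9.219544, (5, -6)->(6, 8): sqrt(197) = 14.035669, (6, 8)->(-8, 1): sqrt(245) = 15.652476, (-8, 1)->(-4, -8): sqrt(97) = 9.848858
Sum = 48.756547
Perimeter = 48.7565

48.7565


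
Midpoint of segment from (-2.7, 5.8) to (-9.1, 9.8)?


M = (((-2.7)+(-9.1))/2, (5.8+9.8)/2)
= (-5.9, 7.8)

(-5.9, 7.8)


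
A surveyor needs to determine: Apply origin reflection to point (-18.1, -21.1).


Reflection over origin: (x,y) -> (-x,-y)
(-18.1, -21.1) -> (18.1, 21.1)

(18.1, 21.1)


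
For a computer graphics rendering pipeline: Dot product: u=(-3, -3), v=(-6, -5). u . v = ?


u . v = u_x*v_x + u_y*v_y = (-3)*(-6) + (-3)*(-5)
= 18 + 15 = 33

33


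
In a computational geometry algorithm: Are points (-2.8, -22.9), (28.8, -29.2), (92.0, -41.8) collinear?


Cross product: (28.8-(-2.8))*((-41.8)-(-22.9)) - ((-29.2)-(-22.9))*(92-(-2.8))
= 0

Yes, collinear


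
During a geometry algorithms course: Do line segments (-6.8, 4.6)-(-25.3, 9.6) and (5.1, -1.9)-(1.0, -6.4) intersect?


Cross products: d1=-80.2, d2=-183.95, d3=60.75, d4=164.5
d1*d2 < 0 and d3*d4 < 0? no

No, they don't intersect


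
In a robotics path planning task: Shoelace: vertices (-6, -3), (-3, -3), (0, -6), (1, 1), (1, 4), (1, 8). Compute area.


Shoelace sum: ((-6)*(-3) - (-3)*(-3)) + ((-3)*(-6) - 0*(-3)) + (0*1 - 1*(-6)) + (1*4 - 1*1) + (1*8 - 1*4) + (1*(-3) - (-6)*8)
= 85
Area = |85|/2 = 42.5

42.5


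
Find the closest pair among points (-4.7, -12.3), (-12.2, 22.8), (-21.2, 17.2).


d(P0,P1) = 35.8923, d(P0,P2) = 33.8009, d(P1,P2) = 10.6
Closest: P1 and P2

Closest pair: (-12.2, 22.8) and (-21.2, 17.2), distance = 10.6


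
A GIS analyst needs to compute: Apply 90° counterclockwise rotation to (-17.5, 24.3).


90° CCW: (x,y) -> (-y, x)
(-17.5,24.3) -> (-24.3, -17.5)

(-24.3, -17.5)


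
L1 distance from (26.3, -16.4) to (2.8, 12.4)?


|26.3-2.8| + |(-16.4)-12.4| = 23.5 + 28.8 = 52.3

52.3


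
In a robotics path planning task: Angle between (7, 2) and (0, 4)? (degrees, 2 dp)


u.v = 8, |u| = sqrt(53) = 7.2801, |v| = sqrt(16) = 4
cos(theta) = u.v/(|u||v|) = 8/sqrt(848) = 0.274721
theta = acos(0.274721) = 74.05 degrees

74.05 degrees


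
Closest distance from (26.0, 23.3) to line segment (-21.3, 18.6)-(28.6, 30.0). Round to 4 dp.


Project P onto AB: t = 0.9213 (clamped to [0,1])
Closest point on segment: (24.6742, 29.1031)
Distance: 5.9526

5.9526


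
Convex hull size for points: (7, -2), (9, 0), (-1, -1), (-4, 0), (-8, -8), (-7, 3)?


Convex hull vertices (CCW): (-8, -8), (7, -2), (9, 0), (-7, 3)
Count = 4

4


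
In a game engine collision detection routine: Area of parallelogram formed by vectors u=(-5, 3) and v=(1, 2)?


|u x v| = |(-5)*2 - 3*1|
= |(-10) - 3| = 13

13


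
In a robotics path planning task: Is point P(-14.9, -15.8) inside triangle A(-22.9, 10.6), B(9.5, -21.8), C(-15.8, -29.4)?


Cross products: AB x AP = -596.16, BC x BP = -337.24, CA x CP = -132.56
All same sign? yes

Yes, inside


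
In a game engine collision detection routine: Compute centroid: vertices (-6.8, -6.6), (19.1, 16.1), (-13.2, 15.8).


Centroid = ((x_A+x_B+x_C)/3, (y_A+y_B+y_C)/3)
= (((-6.8)+19.1+(-13.2))/3, ((-6.6)+16.1+15.8)/3)
= (-0.3, 8.4333)

(-0.3, 8.4333)


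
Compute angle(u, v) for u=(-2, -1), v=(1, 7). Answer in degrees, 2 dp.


u.v = -9, |u| = sqrt(5) = 2.2361, |v| = sqrt(50) = 7.0711
cos(theta) = u.v/(|u||v|) = -9/sqrt(250) = -0.56921
theta = acos(-0.56921) = 124.7 degrees

124.7 degrees


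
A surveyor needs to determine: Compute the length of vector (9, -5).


|u| = sqrt(9^2 + (-5)^2) = sqrt(106) = 10.2956

10.2956


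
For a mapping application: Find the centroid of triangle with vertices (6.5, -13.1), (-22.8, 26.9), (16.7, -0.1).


Centroid = ((x_A+x_B+x_C)/3, (y_A+y_B+y_C)/3)
= ((6.5+(-22.8)+16.7)/3, ((-13.1)+26.9+(-0.1))/3)
= (0.1333, 4.5667)

(0.1333, 4.5667)


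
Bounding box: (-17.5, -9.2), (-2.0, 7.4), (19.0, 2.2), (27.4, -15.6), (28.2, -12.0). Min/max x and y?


x range: [-17.5, 28.2]
y range: [-15.6, 7.4]
Bounding box: (-17.5,-15.6) to (28.2,7.4)

(-17.5,-15.6) to (28.2,7.4)


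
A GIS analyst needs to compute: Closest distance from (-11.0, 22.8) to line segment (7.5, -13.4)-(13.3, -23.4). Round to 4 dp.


Project P onto AB: t = 0 (clamped to [0,1])
Closest point on segment: (7.5, -13.4)
Distance: 40.6533

40.6533


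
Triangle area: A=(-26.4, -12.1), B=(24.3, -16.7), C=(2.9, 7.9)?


Area = |x_A(y_B-y_C) + x_B(y_C-y_A) + x_C(y_A-y_B)|/2
= |649.44 + 486 + 13.34|/2
= 1148.78/2 = 574.39

574.39


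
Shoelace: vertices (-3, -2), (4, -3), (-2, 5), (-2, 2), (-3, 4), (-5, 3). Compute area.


Shoelace sum: ((-3)*(-3) - 4*(-2)) + (4*5 - (-2)*(-3)) + ((-2)*2 - (-2)*5) + ((-2)*4 - (-3)*2) + ((-3)*3 - (-5)*4) + ((-5)*(-2) - (-3)*3)
= 65
Area = |65|/2 = 32.5

32.5


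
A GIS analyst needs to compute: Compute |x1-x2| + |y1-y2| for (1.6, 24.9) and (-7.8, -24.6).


|1.6-(-7.8)| + |24.9-(-24.6)| = 9.4 + 49.5 = 58.9

58.9


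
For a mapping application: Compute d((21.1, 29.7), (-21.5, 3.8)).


dx=-42.6, dy=-25.9
d^2 = (-42.6)^2 + (-25.9)^2 = 2485.57
d = sqrt(2485.57) = 49.8555

49.8555


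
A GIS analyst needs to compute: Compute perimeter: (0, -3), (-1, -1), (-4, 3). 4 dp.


Sides: (0, -3)->(-1, -1): sqrt(5) = 2.236068, (-1, -1)->(-4, 3): sqrt(25) = 5, (-4, 3)->(0, -3): sqrt(52) = 7.211103
Sum = 14.447171
Perimeter = 14.4472

14.4472


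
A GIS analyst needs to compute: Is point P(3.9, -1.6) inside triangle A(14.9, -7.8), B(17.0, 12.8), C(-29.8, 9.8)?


Cross products: AB x AP = 239.62, BC x BP = 634.62, CA x CP = 83.54
All same sign? yes

Yes, inside


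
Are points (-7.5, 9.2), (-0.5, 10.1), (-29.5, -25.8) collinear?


Cross product: ((-0.5)-(-7.5))*((-25.8)-9.2) - (10.1-9.2)*((-29.5)-(-7.5))
= -225.2

No, not collinear


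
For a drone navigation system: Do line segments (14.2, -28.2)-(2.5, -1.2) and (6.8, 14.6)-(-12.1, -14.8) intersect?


Cross products: d1=1026.48, d2=172.2, d3=-300.96, d4=553.32
d1*d2 < 0 and d3*d4 < 0? no

No, they don't intersect


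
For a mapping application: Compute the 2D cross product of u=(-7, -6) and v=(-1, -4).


u x v = u_x*v_y - u_y*v_x = (-7)*(-4) - (-6)*(-1)
= 28 - 6 = 22

22


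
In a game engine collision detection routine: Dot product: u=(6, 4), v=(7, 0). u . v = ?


u . v = u_x*v_x + u_y*v_y = 6*7 + 4*0
= 42 + 0 = 42

42


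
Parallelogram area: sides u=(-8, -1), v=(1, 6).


|u x v| = |(-8)*6 - (-1)*1|
= |(-48) - (-1)| = 47

47


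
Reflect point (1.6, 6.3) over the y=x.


Reflection over y=x: (x,y) -> (y,x)
(1.6, 6.3) -> (6.3, 1.6)

(6.3, 1.6)


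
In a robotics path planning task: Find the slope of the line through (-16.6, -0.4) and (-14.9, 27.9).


slope = (y2-y1)/(x2-x1) = (27.9-(-0.4))/((-14.9)-(-16.6)) = 28.3/1.7 = 16.6471

16.6471


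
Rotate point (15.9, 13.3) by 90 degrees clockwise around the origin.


90° CW: (x,y) -> (y, -x)
(15.9,13.3) -> (13.3, -15.9)

(13.3, -15.9)


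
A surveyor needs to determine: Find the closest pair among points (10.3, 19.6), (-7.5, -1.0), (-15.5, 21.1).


d(P0,P1) = 27.225, d(P0,P2) = 25.8436, d(P1,P2) = 23.5034
Closest: P1 and P2

Closest pair: (-7.5, -1.0) and (-15.5, 21.1), distance = 23.5034


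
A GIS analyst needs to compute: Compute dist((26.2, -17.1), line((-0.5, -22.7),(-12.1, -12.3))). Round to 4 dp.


|cross product| = 342.64
|line direction| = sqrt(242.72) = 15.5795
Distance = 342.64/sqrt(242.72) = 21.993

21.993


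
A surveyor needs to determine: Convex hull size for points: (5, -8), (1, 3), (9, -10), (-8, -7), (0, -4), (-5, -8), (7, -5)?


Convex hull vertices (CCW): (-8, -7), (-5, -8), (9, -10), (7, -5), (1, 3)
Count = 5

5


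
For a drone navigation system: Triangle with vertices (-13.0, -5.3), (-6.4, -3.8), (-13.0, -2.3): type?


Side lengths squared: AB^2=45.81, BC^2=45.81, CA^2=9
Sorted: [9, 45.81, 45.81]
By sides: Isosceles, By angles: Acute

Isosceles, Acute


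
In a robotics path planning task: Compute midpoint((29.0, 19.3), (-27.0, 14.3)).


M = ((29+(-27))/2, (19.3+14.3)/2)
= (1, 16.8)

(1, 16.8)


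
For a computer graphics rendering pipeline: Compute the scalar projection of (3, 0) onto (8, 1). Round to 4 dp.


u.v = 24, |v| = sqrt(65) = 8.0623
Scalar projection = u.v / |v| = 24 / sqrt(65) = 2.9768

2.9768


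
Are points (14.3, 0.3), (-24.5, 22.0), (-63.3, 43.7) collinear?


Cross product: ((-24.5)-14.3)*(43.7-0.3) - (22-0.3)*((-63.3)-14.3)
= 0

Yes, collinear


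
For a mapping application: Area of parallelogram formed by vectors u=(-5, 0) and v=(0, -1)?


|u x v| = |(-5)*(-1) - 0*0|
= |5 - 0| = 5

5


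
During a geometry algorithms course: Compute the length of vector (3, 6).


|u| = sqrt(3^2 + 6^2) = sqrt(45) = 6.7082

6.7082


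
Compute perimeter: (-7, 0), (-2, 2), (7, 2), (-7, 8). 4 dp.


Sides: (-7, 0)->(-2, 2): sqrt(29) = 5.385165, (-2, 2)->(7, 2): sqrt(81) = 9, (7, 2)->(-7, 8): sqrt(232) = 15.231546, (-7, 8)->(-7, 0): sqrt(64) = 8
Sum = 37.616711
Perimeter = 37.6167

37.6167


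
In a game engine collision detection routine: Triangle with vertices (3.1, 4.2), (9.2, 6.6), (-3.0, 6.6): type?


Side lengths squared: AB^2=42.97, BC^2=148.84, CA^2=42.97
Sorted: [42.97, 42.97, 148.84]
By sides: Isosceles, By angles: Obtuse

Isosceles, Obtuse


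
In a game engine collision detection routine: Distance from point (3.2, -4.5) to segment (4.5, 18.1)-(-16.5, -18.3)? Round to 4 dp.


Project P onto AB: t = 0.4813 (clamped to [0,1])
Closest point on segment: (-5.6071, 0.581)
Distance: 10.1677

10.1677


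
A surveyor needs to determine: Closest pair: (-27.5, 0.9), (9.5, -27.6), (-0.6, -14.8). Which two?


d(P0,P1) = 46.7039, d(P0,P2) = 31.1464, d(P1,P2) = 16.3049
Closest: P1 and P2

Closest pair: (9.5, -27.6) and (-0.6, -14.8), distance = 16.3049


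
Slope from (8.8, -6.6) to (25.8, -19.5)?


slope = (y2-y1)/(x2-x1) = ((-19.5)-(-6.6))/(25.8-8.8) = (-12.9)/17 = -0.7588

-0.7588


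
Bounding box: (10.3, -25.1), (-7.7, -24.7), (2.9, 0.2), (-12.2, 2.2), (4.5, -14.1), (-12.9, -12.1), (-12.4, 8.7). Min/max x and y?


x range: [-12.9, 10.3]
y range: [-25.1, 8.7]
Bounding box: (-12.9,-25.1) to (10.3,8.7)

(-12.9,-25.1) to (10.3,8.7)


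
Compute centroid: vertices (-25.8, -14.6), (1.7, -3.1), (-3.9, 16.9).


Centroid = ((x_A+x_B+x_C)/3, (y_A+y_B+y_C)/3)
= (((-25.8)+1.7+(-3.9))/3, ((-14.6)+(-3.1)+16.9)/3)
= (-9.3333, -0.2667)

(-9.3333, -0.2667)


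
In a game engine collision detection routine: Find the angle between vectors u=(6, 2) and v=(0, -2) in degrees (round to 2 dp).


u.v = -4, |u| = sqrt(40) = 6.3246, |v| = sqrt(4) = 2
cos(theta) = u.v/(|u||v|) = -4/sqrt(160) = -0.316228
theta = acos(-0.316228) = 108.43 degrees

108.43 degrees


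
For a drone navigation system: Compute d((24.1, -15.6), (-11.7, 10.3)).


dx=-35.8, dy=25.9
d^2 = (-35.8)^2 + 25.9^2 = 1952.45
d = sqrt(1952.45) = 44.1865

44.1865


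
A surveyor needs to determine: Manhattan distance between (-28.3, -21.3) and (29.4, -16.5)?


|(-28.3)-29.4| + |(-21.3)-(-16.5)| = 57.7 + 4.8 = 62.5

62.5


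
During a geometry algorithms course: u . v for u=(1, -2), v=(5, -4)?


u . v = u_x*v_x + u_y*v_y = 1*5 + (-2)*(-4)
= 5 + 8 = 13

13


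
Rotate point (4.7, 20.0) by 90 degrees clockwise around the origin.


90° CW: (x,y) -> (y, -x)
(4.7,20) -> (20, -4.7)

(20, -4.7)


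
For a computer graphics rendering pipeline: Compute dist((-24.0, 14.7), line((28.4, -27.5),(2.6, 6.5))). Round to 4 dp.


|cross product| = 692.84
|line direction| = sqrt(1821.64) = 42.6807
Distance = 692.84/sqrt(1821.64) = 16.2331

16.2331


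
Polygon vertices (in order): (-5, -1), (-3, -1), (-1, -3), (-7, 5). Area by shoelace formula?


Shoelace sum: ((-5)*(-1) - (-3)*(-1)) + ((-3)*(-3) - (-1)*(-1)) + ((-1)*5 - (-7)*(-3)) + ((-7)*(-1) - (-5)*5)
= 16
Area = |16|/2 = 8

8


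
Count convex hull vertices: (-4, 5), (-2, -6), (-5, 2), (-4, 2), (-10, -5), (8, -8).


Convex hull vertices (CCW): (-10, -5), (8, -8), (-4, 5)
Count = 3

3


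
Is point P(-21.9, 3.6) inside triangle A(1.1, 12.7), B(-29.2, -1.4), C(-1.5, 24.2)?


Cross products: AB x AP = -48.57, BC x BP = -48.38, CA x CP = -288.16
All same sign? yes

Yes, inside


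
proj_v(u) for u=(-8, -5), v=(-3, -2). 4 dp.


u.v = 34, |v| = sqrt(13) = 3.6056
Scalar projection = u.v / |v| = 34 / sqrt(13) = 9.4299

9.4299


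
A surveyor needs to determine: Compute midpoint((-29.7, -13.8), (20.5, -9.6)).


M = (((-29.7)+20.5)/2, ((-13.8)+(-9.6))/2)
= (-4.6, -11.7)

(-4.6, -11.7)


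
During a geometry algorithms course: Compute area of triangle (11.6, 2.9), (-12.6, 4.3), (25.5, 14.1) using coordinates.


Area = |x_A(y_B-y_C) + x_B(y_C-y_A) + x_C(y_A-y_B)|/2
= |(-113.68) + (-141.12) + (-35.7)|/2
= 290.5/2 = 145.25

145.25


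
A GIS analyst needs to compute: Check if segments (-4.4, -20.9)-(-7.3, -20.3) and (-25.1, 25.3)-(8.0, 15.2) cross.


Cross products: d1=-1320.15, d2=-1329.58, d3=-121.56, d4=-112.13
d1*d2 < 0 and d3*d4 < 0? no

No, they don't intersect


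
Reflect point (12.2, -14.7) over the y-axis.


Reflection over y-axis: (x,y) -> (-x,y)
(12.2, -14.7) -> (-12.2, -14.7)

(-12.2, -14.7)


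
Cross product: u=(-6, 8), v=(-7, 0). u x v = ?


u x v = u_x*v_y - u_y*v_x = (-6)*0 - 8*(-7)
= 0 - (-56) = 56

56


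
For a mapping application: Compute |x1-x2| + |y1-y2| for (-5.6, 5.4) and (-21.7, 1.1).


|(-5.6)-(-21.7)| + |5.4-1.1| = 16.1 + 4.3 = 20.4

20.4


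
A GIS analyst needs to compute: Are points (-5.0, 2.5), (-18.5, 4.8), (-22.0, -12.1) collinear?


Cross product: ((-18.5)-(-5))*((-12.1)-2.5) - (4.8-2.5)*((-22)-(-5))
= 236.2

No, not collinear


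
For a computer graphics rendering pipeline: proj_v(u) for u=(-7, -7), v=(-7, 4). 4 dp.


u.v = 21, |v| = sqrt(65) = 8.0623
Scalar projection = u.v / |v| = 21 / sqrt(65) = 2.6047

2.6047


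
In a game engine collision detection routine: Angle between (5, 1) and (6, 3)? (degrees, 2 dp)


u.v = 33, |u| = sqrt(26) = 5.099, |v| = sqrt(45) = 6.7082
cos(theta) = u.v/(|u||v|) = 33/sqrt(1170) = 0.964764
theta = acos(0.964764) = 15.26 degrees

15.26 degrees


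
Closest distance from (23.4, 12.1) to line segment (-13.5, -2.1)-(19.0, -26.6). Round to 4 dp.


Project P onto AB: t = 0.5139 (clamped to [0,1])
Closest point on segment: (3.2032, -14.6917)
Distance: 33.5515

33.5515


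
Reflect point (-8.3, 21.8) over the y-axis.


Reflection over y-axis: (x,y) -> (-x,y)
(-8.3, 21.8) -> (8.3, 21.8)

(8.3, 21.8)


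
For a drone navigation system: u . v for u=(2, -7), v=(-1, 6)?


u . v = u_x*v_x + u_y*v_y = 2*(-1) + (-7)*6
= (-2) + (-42) = -44

-44


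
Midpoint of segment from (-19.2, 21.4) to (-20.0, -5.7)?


M = (((-19.2)+(-20))/2, (21.4+(-5.7))/2)
= (-19.6, 7.85)

(-19.6, 7.85)


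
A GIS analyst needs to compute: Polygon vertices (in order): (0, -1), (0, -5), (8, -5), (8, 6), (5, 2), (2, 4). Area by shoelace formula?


Shoelace sum: (0*(-5) - 0*(-1)) + (0*(-5) - 8*(-5)) + (8*6 - 8*(-5)) + (8*2 - 5*6) + (5*4 - 2*2) + (2*(-1) - 0*4)
= 128
Area = |128|/2 = 64

64


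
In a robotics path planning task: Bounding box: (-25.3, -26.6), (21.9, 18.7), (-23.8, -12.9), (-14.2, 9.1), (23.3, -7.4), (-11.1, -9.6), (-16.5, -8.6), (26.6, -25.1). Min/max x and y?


x range: [-25.3, 26.6]
y range: [-26.6, 18.7]
Bounding box: (-25.3,-26.6) to (26.6,18.7)

(-25.3,-26.6) to (26.6,18.7)


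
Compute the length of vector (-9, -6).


|u| = sqrt((-9)^2 + (-6)^2) = sqrt(117) = 10.8167

10.8167


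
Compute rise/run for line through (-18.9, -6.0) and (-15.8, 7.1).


slope = (y2-y1)/(x2-x1) = (7.1-(-6))/((-15.8)-(-18.9)) = 13.1/3.1 = 4.2258

4.2258


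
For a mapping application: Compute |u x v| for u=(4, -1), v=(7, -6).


|u x v| = |4*(-6) - (-1)*7|
= |(-24) - (-7)| = 17

17


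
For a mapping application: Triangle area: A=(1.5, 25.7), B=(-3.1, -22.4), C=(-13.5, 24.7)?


Area = |x_A(y_B-y_C) + x_B(y_C-y_A) + x_C(y_A-y_B)|/2
= |(-70.65) + 3.1 + (-649.35)|/2
= 716.9/2 = 358.45

358.45


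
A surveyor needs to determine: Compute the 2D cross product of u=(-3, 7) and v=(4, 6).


u x v = u_x*v_y - u_y*v_x = (-3)*6 - 7*4
= (-18) - 28 = -46

-46


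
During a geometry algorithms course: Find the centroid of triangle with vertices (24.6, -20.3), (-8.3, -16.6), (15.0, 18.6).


Centroid = ((x_A+x_B+x_C)/3, (y_A+y_B+y_C)/3)
= ((24.6+(-8.3)+15)/3, ((-20.3)+(-16.6)+18.6)/3)
= (10.4333, -6.1)

(10.4333, -6.1)


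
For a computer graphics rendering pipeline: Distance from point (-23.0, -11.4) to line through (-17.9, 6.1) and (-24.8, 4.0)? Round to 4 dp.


|cross product| = 110.04
|line direction| = sqrt(52.02) = 7.2125
Distance = 110.04/sqrt(52.02) = 15.2569

15.2569


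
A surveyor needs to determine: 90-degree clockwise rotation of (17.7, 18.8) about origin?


90° CW: (x,y) -> (y, -x)
(17.7,18.8) -> (18.8, -17.7)

(18.8, -17.7)


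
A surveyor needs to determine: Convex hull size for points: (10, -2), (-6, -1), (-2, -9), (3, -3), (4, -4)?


Convex hull vertices (CCW): (-6, -1), (-2, -9), (10, -2)
Count = 3

3


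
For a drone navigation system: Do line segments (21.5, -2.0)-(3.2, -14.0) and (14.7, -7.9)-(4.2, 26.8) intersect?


Cross products: d1=-297.91, d2=463.1, d3=26.37, d4=-734.64
d1*d2 < 0 and d3*d4 < 0? yes

Yes, they intersect


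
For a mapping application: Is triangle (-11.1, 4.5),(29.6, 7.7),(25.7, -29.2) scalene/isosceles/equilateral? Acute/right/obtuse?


Side lengths squared: AB^2=1666.73, BC^2=1376.82, CA^2=2489.93
Sorted: [1376.82, 1666.73, 2489.93]
By sides: Scalene, By angles: Acute

Scalene, Acute


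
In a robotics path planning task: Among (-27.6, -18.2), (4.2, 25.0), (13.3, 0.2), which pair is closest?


d(P0,P1) = 53.6421, d(P0,P2) = 44.8483, d(P1,P2) = 26.4169
Closest: P1 and P2

Closest pair: (4.2, 25.0) and (13.3, 0.2), distance = 26.4169


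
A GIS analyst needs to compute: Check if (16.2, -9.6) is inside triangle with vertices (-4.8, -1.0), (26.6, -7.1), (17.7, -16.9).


Cross products: AB x AP = -141.94, BC x BP = -79.67, CA x CP = -140.4
All same sign? yes

Yes, inside


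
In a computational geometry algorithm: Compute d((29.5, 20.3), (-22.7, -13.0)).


dx=-52.2, dy=-33.3
d^2 = (-52.2)^2 + (-33.3)^2 = 3833.73
d = sqrt(3833.73) = 61.9171

61.9171


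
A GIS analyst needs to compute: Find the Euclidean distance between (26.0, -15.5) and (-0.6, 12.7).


dx=-26.6, dy=28.2
d^2 = (-26.6)^2 + 28.2^2 = 1502.8
d = sqrt(1502.8) = 38.766

38.766


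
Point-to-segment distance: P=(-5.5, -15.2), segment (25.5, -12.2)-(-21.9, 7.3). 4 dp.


Project P onto AB: t = 0.5371 (clamped to [0,1])
Closest point on segment: (0.0427, -1.727)
Distance: 14.5685

14.5685


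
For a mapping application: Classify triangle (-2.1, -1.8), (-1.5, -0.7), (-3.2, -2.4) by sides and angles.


Side lengths squared: AB^2=1.57, BC^2=5.78, CA^2=1.57
Sorted: [1.57, 1.57, 5.78]
By sides: Isosceles, By angles: Obtuse

Isosceles, Obtuse


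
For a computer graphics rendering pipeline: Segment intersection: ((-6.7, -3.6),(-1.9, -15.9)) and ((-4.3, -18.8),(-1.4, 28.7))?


Cross products: d1=158.08, d2=-105.59, d3=-43.44, d4=220.23
d1*d2 < 0 and d3*d4 < 0? yes

Yes, they intersect


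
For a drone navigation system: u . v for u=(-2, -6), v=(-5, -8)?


u . v = u_x*v_x + u_y*v_y = (-2)*(-5) + (-6)*(-8)
= 10 + 48 = 58

58


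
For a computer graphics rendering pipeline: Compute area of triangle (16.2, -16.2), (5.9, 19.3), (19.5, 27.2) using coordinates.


Area = |x_A(y_B-y_C) + x_B(y_C-y_A) + x_C(y_A-y_B)|/2
= |(-127.98) + 256.06 + (-692.25)|/2
= 564.17/2 = 282.085

282.085


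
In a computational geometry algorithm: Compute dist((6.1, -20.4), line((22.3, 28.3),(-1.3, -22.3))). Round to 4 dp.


|cross product| = 329.6
|line direction| = sqrt(3117.32) = 55.833
Distance = 329.6/sqrt(3117.32) = 5.9033

5.9033
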